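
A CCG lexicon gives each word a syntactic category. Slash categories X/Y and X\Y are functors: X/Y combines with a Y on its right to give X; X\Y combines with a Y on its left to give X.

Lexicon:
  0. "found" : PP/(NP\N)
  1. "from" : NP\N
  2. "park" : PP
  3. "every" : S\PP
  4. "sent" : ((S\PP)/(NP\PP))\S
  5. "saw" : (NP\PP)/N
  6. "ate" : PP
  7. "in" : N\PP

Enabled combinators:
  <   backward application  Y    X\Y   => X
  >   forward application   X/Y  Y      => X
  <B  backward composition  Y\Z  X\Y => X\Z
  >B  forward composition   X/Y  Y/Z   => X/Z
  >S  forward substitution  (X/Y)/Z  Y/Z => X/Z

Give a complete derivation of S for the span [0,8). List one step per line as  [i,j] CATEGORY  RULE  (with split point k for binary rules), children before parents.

[0,8] S   <
  [0,2] PP   >
    [0,1] "found" : PP/(NP\N)
    [1,2] "from" : NP\N
  [2,8] S\PP   >
    [2,5] (S\PP)/(NP\PP)   <
      [2,4] S   <
        [2,3] "park" : PP
        [3,4] "every" : S\PP
      [4,5] "sent" : ((S\PP)/(NP\PP))\S
    [5,8] NP\PP   >
      [5,6] "saw" : (NP\PP)/N
      [6,8] N   <
        [6,7] "ate" : PP
        [7,8] "in" : N\PP

[0,1] PP/(NP\N)  lex  "found"
[1,2] NP\N  lex  "from"
[0,2] PP  >  k=1
[2,3] PP  lex  "park"
[3,4] S\PP  lex  "every"
[2,4] S  <  k=3
[4,5] ((S\PP)/(NP\PP))\S  lex  "sent"
[2,5] (S\PP)/(NP\PP)  <  k=4
[5,6] (NP\PP)/N  lex  "saw"
[6,7] PP  lex  "ate"
[7,8] N\PP  lex  "in"
[6,8] N  <  k=7
[5,8] NP\PP  >  k=6
[2,8] S\PP  >  k=5
[0,8] S  <  k=2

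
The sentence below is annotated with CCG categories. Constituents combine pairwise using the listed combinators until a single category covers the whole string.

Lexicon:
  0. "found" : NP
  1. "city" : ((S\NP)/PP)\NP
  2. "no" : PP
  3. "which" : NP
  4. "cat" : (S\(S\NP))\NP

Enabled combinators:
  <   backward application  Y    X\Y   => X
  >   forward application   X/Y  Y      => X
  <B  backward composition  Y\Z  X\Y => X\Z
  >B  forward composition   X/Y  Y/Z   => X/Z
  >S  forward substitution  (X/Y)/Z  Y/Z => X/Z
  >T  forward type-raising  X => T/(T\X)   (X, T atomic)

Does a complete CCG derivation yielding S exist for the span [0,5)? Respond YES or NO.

YES

[0,5] S   <
  [0,3] S\NP   >
    [0,2] (S\NP)/PP   <
      [0,1] "found" : NP
      [1,2] "city" : ((S\NP)/PP)\NP
    [2,3] "no" : PP
  [3,5] S\(S\NP)   <
    [3,4] "which" : NP
    [4,5] "cat" : (S\(S\NP))\NP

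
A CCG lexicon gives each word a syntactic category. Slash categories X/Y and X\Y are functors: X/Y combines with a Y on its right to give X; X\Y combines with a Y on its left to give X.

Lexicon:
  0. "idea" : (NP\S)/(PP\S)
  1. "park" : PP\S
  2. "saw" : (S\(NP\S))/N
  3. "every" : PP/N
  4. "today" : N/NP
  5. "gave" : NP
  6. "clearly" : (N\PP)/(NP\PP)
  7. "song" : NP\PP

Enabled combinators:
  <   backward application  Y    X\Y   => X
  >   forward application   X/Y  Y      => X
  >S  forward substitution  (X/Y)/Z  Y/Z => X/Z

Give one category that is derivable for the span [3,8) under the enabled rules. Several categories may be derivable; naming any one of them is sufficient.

N

[0,8] S   <
  [0,2] NP\S   >
    [0,1] "idea" : (NP\S)/(PP\S)
    [1,2] "park" : PP\S
  [2,8] S\(NP\S)   >
    [2,3] "saw" : (S\(NP\S))/N
    [3,8] N   <
      [3,6] PP   >
        [3,4] "every" : PP/N
        [4,6] N   >
          [4,5] "today" : N/NP
          [5,6] "gave" : NP
      [6,8] N\PP   >
        [6,7] "clearly" : (N\PP)/(NP\PP)
        [7,8] "song" : NP\PP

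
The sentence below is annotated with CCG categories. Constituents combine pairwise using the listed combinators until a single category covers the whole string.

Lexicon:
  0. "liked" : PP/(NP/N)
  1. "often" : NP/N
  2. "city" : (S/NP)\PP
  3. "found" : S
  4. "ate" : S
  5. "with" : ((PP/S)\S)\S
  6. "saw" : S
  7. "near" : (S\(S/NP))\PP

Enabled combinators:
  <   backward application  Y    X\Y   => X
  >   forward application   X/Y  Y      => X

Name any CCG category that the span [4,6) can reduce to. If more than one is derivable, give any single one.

(PP/S)\S

[0,8] S   <
  [0,3] S/NP   <
    [0,2] PP   >
      [0,1] "liked" : PP/(NP/N)
      [1,2] "often" : NP/N
    [2,3] "city" : (S/NP)\PP
  [3,8] S\(S/NP)   <
    [3,7] PP   >
      [3,6] PP/S   <
        [3,4] "found" : S
        [4,6] (PP/S)\S   <
          [4,5] "ate" : S
          [5,6] "with" : ((PP/S)\S)\S
      [6,7] "saw" : S
    [7,8] "near" : (S\(S/NP))\PP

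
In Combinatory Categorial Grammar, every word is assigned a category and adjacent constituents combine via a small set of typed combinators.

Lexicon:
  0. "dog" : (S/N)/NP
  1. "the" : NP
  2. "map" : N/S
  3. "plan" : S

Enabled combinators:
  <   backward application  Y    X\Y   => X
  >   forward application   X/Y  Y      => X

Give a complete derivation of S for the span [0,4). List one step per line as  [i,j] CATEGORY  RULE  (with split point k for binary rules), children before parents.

[0,4] S   >
  [0,2] S/N   >
    [0,1] "dog" : (S/N)/NP
    [1,2] "the" : NP
  [2,4] N   >
    [2,3] "map" : N/S
    [3,4] "plan" : S

[0,1] (S/N)/NP  lex  "dog"
[1,2] NP  lex  "the"
[0,2] S/N  >  k=1
[2,3] N/S  lex  "map"
[3,4] S  lex  "plan"
[2,4] N  >  k=3
[0,4] S  >  k=2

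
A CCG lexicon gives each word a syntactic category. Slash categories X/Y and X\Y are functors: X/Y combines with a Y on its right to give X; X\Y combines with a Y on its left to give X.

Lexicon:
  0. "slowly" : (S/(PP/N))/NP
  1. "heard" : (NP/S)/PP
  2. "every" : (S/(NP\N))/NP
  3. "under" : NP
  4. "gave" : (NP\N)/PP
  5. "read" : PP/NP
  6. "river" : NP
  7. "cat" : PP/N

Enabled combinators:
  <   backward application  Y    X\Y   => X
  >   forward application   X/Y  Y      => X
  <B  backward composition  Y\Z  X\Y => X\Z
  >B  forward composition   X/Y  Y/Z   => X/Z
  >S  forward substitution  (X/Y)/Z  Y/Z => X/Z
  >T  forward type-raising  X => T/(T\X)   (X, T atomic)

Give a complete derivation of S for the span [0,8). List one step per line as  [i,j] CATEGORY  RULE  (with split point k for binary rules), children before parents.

[0,8] S   >
  [0,7] S/(PP/N)   >
    [0,1] "slowly" : (S/(PP/N))/NP
    [1,7] NP   >
      [1,5] NP/PP   >S
        [1,2] "heard" : (NP/S)/PP
        [2,5] S/PP   >B
          [2,4] S/(NP\N)   >
            [2,3] "every" : (S/(NP\N))/NP
            [3,4] "under" : NP
          [4,5] "gave" : (NP\N)/PP
      [5,7] PP   >
        [5,6] "read" : PP/NP
        [6,7] "river" : NP
  [7,8] "cat" : PP/N

[0,1] (S/(PP/N))/NP  lex  "slowly"
[1,2] (NP/S)/PP  lex  "heard"
[2,3] (S/(NP\N))/NP  lex  "every"
[3,4] NP  lex  "under"
[2,4] S/(NP\N)  >  k=3
[4,5] (NP\N)/PP  lex  "gave"
[2,5] S/PP  >B  k=4
[1,5] NP/PP  >S  k=2
[5,6] PP/NP  lex  "read"
[6,7] NP  lex  "river"
[5,7] PP  >  k=6
[1,7] NP  >  k=5
[0,7] S/(PP/N)  >  k=1
[7,8] PP/N  lex  "cat"
[0,8] S  >  k=7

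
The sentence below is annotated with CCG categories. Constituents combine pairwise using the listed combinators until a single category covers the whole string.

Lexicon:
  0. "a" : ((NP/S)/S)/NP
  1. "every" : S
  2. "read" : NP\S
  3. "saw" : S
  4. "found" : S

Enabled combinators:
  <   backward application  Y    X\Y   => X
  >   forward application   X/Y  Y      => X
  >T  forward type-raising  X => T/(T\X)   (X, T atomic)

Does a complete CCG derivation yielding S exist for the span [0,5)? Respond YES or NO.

((NP/S)/S)/NP S NP\S S S
CKY chart[0,5] = {N/(N\NP), NP, NP/(NP\NP), PP/(PP\NP), S/(S\NP)}; S ∉ chart

NO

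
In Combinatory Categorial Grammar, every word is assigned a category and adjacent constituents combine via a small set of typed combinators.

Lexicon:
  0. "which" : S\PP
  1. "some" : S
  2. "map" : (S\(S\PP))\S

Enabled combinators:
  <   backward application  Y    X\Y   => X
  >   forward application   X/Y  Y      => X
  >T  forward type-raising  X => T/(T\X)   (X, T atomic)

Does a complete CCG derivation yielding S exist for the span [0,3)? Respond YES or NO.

YES

[0,3] S   <
  [0,1] "which" : S\PP
  [1,3] S\(S\PP)   <
    [1,2] "some" : S
    [2,3] "map" : (S\(S\PP))\S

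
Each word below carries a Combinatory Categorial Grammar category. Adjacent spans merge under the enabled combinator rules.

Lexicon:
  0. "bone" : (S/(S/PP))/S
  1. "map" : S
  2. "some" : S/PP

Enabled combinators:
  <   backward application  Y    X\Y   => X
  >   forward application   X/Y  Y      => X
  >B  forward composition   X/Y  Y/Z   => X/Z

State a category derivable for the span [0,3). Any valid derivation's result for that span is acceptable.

S

[0,3] S   >
  [0,2] S/(S/PP)   >
    [0,1] "bone" : (S/(S/PP))/S
    [1,2] "map" : S
  [2,3] "some" : S/PP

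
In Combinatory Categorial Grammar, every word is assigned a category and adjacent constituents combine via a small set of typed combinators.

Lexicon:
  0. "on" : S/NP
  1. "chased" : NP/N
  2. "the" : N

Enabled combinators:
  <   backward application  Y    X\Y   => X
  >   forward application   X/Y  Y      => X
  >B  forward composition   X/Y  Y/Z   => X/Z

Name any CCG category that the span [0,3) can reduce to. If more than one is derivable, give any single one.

[0,3] S   >
  [0,2] S/N   >B
    [0,1] "on" : S/NP
    [1,2] "chased" : NP/N
  [2,3] "the" : N

S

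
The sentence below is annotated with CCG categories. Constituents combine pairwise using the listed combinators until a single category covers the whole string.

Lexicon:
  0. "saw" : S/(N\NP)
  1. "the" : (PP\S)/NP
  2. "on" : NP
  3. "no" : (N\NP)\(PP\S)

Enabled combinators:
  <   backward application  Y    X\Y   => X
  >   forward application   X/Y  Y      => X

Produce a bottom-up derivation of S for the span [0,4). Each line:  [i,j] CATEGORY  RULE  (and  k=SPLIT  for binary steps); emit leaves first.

[0,1] S/(N\NP)  lex  "saw"
[1,2] (PP\S)/NP  lex  "the"
[2,3] NP  lex  "on"
[1,3] PP\S  >  k=2
[3,4] (N\NP)\(PP\S)  lex  "no"
[1,4] N\NP  <  k=3
[0,4] S  >  k=1

[0,4] S   >
  [0,1] "saw" : S/(N\NP)
  [1,4] N\NP   <
    [1,3] PP\S   >
      [1,2] "the" : (PP\S)/NP
      [2,3] "on" : NP
    [3,4] "no" : (N\NP)\(PP\S)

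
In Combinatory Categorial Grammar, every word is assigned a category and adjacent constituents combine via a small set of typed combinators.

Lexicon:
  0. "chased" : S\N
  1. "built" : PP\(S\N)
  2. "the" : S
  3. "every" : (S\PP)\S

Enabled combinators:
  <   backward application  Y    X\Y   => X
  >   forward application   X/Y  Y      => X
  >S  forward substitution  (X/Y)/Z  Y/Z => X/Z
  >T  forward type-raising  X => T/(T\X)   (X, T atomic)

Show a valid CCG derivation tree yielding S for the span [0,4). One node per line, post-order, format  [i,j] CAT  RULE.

[0,1] S\N  lex  "chased"
[1,2] PP\(S\N)  lex  "built"
[0,2] PP  <  k=1
[2,3] S  lex  "the"
[3,4] (S\PP)\S  lex  "every"
[2,4] S\PP  <  k=3
[0,4] S  <  k=2

[0,4] S   <
  [0,2] PP   <
    [0,1] "chased" : S\N
    [1,2] "built" : PP\(S\N)
  [2,4] S\PP   <
    [2,3] "the" : S
    [3,4] "every" : (S\PP)\S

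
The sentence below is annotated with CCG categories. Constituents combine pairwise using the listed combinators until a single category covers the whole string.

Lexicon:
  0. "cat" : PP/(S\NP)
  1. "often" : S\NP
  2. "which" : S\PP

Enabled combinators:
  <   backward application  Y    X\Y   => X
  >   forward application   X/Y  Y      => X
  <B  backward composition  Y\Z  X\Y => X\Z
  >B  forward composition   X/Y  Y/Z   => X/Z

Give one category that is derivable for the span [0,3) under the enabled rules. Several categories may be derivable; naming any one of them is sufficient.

S

[0,3] S   <
  [0,2] PP   >
    [0,1] "cat" : PP/(S\NP)
    [1,2] "often" : S\NP
  [2,3] "which" : S\PP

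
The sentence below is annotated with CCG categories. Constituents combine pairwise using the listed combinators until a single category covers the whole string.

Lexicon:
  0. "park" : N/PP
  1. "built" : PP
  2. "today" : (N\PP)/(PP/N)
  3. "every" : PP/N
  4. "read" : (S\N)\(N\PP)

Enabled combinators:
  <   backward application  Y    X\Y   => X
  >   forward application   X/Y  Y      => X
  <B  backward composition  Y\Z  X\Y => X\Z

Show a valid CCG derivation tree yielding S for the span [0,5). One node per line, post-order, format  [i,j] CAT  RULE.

[0,5] S   <
  [0,2] N   >
    [0,1] "park" : N/PP
    [1,2] "built" : PP
  [2,5] S\N   <
    [2,4] N\PP   >
      [2,3] "today" : (N\PP)/(PP/N)
      [3,4] "every" : PP/N
    [4,5] "read" : (S\N)\(N\PP)

[0,1] N/PP  lex  "park"
[1,2] PP  lex  "built"
[0,2] N  >  k=1
[2,3] (N\PP)/(PP/N)  lex  "today"
[3,4] PP/N  lex  "every"
[2,4] N\PP  >  k=3
[4,5] (S\N)\(N\PP)  lex  "read"
[2,5] S\N  <  k=4
[0,5] S  <  k=2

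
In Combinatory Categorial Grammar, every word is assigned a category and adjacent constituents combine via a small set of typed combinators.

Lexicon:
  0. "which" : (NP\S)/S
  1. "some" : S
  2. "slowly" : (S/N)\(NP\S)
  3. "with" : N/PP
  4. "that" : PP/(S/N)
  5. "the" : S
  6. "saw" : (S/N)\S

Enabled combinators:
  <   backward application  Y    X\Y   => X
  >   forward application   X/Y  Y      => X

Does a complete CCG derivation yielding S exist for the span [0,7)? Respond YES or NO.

[0,7] S   >
  [0,3] S/N   <
    [0,2] NP\S   >
      [0,1] "which" : (NP\S)/S
      [1,2] "some" : S
    [2,3] "slowly" : (S/N)\(NP\S)
  [3,7] N   >
    [3,4] "with" : N/PP
    [4,7] PP   >
      [4,5] "that" : PP/(S/N)
      [5,7] S/N   <
        [5,6] "the" : S
        [6,7] "saw" : (S/N)\S

YES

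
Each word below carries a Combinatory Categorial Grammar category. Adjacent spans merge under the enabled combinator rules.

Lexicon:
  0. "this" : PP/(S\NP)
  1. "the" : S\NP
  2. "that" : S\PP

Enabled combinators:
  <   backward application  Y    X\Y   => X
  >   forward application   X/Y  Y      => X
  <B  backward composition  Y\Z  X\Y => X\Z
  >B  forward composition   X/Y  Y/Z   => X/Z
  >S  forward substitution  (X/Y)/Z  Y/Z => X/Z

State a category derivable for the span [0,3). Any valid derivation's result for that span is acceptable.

[0,3] S   <
  [0,2] PP   >
    [0,1] "this" : PP/(S\NP)
    [1,2] "the" : S\NP
  [2,3] "that" : S\PP

S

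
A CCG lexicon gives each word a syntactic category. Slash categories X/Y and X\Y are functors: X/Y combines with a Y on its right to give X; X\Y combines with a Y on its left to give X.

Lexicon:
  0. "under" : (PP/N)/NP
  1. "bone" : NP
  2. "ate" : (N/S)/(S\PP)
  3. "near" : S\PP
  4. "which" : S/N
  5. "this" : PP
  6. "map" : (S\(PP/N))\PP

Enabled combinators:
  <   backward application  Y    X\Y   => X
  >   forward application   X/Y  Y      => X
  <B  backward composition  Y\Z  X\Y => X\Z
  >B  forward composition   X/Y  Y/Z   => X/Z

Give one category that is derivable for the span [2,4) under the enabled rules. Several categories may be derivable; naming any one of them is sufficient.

[0,7] S   <
  [0,5] PP/N   >B
    [0,2] PP/N   >
      [0,1] "under" : (PP/N)/NP
      [1,2] "bone" : NP
    [2,5] N/N   >B
      [2,4] N/S   >
        [2,3] "ate" : (N/S)/(S\PP)
        [3,4] "near" : S\PP
      [4,5] "which" : S/N
  [5,7] S\(PP/N)   <
    [5,6] "this" : PP
    [6,7] "map" : (S\(PP/N))\PP

N/S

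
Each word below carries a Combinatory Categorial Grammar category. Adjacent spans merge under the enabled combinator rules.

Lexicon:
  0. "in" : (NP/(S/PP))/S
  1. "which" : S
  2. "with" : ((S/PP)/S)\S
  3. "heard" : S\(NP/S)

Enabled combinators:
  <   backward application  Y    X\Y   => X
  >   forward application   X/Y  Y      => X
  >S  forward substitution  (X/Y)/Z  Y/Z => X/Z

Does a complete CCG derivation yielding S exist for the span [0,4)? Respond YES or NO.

YES

[0,4] S   <
  [0,3] NP/S   >S
    [0,1] "in" : (NP/(S/PP))/S
    [1,3] (S/PP)/S   <
      [1,2] "which" : S
      [2,3] "with" : ((S/PP)/S)\S
  [3,4] "heard" : S\(NP/S)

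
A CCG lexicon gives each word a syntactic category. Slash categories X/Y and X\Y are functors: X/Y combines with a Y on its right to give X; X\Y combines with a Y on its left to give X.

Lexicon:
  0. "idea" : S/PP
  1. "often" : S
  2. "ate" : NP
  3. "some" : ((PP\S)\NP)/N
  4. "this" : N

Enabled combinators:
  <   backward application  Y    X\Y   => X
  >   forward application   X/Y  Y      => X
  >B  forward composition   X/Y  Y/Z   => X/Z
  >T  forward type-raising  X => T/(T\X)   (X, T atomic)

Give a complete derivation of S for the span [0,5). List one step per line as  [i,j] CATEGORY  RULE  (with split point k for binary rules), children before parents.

[0,1] S/PP  lex  "idea"
[1,2] S  lex  "often"
[2,3] NP  lex  "ate"
[3,4] ((PP\S)\NP)/N  lex  "some"
[4,5] N  lex  "this"
[3,5] (PP\S)\NP  >  k=4
[2,5] PP\S  <  k=3
[1,5] PP  <  k=2
[0,5] S  >  k=1

[0,5] S   >
  [0,1] "idea" : S/PP
  [1,5] PP   <
    [1,2] "often" : S
    [2,5] PP\S   <
      [2,3] "ate" : NP
      [3,5] (PP\S)\NP   >
        [3,4] "some" : ((PP\S)\NP)/N
        [4,5] "this" : N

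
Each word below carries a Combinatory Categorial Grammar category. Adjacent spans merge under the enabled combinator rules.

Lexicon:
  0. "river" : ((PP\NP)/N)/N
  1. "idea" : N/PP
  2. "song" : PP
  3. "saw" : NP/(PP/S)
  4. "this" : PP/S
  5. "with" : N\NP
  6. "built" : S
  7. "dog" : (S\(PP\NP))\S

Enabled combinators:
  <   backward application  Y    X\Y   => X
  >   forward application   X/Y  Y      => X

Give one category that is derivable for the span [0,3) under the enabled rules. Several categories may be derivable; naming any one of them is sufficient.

(PP\NP)/N

[0,8] S   <
  [0,6] PP\NP   >
    [0,3] (PP\NP)/N   >
      [0,1] "river" : ((PP\NP)/N)/N
      [1,3] N   >
        [1,2] "idea" : N/PP
        [2,3] "song" : PP
    [3,6] N   <
      [3,5] NP   >
        [3,4] "saw" : NP/(PP/S)
        [4,5] "this" : PP/S
      [5,6] "with" : N\NP
  [6,8] S\(PP\NP)   <
    [6,7] "built" : S
    [7,8] "dog" : (S\(PP\NP))\S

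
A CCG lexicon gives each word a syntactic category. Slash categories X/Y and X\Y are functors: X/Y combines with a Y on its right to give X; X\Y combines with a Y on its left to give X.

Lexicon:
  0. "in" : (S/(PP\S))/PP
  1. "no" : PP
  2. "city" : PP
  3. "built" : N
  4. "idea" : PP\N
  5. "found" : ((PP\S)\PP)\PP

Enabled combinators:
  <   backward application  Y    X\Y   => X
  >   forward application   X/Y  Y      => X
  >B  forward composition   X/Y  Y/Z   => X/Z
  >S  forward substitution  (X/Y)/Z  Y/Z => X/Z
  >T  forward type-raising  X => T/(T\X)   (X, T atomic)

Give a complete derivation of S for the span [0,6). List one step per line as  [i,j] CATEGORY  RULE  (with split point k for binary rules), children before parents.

[0,6] S   >
  [0,2] S/(PP\S)   >
    [0,1] "in" : (S/(PP\S))/PP
    [1,2] "no" : PP
  [2,6] PP\S   <
    [2,3] "city" : PP
    [3,6] (PP\S)\PP   <
      [3,5] PP   <
        [3,4] "built" : N
        [4,5] "idea" : PP\N
      [5,6] "found" : ((PP\S)\PP)\PP

[0,1] (S/(PP\S))/PP  lex  "in"
[1,2] PP  lex  "no"
[0,2] S/(PP\S)  >  k=1
[2,3] PP  lex  "city"
[3,4] N  lex  "built"
[4,5] PP\N  lex  "idea"
[3,5] PP  <  k=4
[5,6] ((PP\S)\PP)\PP  lex  "found"
[3,6] (PP\S)\PP  <  k=5
[2,6] PP\S  <  k=3
[0,6] S  >  k=2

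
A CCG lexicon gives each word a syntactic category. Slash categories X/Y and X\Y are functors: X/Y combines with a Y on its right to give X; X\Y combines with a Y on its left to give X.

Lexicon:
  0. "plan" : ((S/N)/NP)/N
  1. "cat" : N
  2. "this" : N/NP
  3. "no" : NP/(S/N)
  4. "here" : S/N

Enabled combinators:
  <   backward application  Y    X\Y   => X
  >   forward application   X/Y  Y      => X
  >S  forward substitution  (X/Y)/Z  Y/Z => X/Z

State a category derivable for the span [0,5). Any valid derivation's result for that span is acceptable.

[0,5] S   >
  [0,3] S/NP   >S
    [0,2] (S/N)/NP   >
      [0,1] "plan" : ((S/N)/NP)/N
      [1,2] "cat" : N
    [2,3] "this" : N/NP
  [3,5] NP   >
    [3,4] "no" : NP/(S/N)
    [4,5] "here" : S/N

S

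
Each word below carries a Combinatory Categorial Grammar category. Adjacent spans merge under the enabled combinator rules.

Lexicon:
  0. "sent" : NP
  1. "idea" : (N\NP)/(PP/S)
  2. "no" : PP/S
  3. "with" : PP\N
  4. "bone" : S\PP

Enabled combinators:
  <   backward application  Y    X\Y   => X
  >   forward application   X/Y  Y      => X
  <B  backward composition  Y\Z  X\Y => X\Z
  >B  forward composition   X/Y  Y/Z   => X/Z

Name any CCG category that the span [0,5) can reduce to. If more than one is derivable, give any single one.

S

[0,5] S   <
  [0,1] "sent" : NP
  [1,5] S\NP   <B
    [1,3] N\NP   >
      [1,2] "idea" : (N\NP)/(PP/S)
      [2,3] "no" : PP/S
    [3,5] S\N   <B
      [3,4] "with" : PP\N
      [4,5] "bone" : S\PP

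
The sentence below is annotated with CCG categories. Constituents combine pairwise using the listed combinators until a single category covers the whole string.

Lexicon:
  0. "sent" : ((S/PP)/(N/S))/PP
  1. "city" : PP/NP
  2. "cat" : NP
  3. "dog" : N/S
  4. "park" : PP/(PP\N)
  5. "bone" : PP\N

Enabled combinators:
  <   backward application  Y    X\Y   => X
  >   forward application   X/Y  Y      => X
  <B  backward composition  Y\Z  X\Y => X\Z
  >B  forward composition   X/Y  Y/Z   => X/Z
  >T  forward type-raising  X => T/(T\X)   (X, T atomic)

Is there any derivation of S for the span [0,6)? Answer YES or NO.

YES

[0,6] S   >
  [0,4] S/PP   >
    [0,3] (S/PP)/(N/S)   >
      [0,1] "sent" : ((S/PP)/(N/S))/PP
      [1,3] PP   >
        [1,2] "city" : PP/NP
        [2,3] "cat" : NP
    [3,4] "dog" : N/S
  [4,6] PP   >
    [4,5] "park" : PP/(PP\N)
    [5,6] "bone" : PP\N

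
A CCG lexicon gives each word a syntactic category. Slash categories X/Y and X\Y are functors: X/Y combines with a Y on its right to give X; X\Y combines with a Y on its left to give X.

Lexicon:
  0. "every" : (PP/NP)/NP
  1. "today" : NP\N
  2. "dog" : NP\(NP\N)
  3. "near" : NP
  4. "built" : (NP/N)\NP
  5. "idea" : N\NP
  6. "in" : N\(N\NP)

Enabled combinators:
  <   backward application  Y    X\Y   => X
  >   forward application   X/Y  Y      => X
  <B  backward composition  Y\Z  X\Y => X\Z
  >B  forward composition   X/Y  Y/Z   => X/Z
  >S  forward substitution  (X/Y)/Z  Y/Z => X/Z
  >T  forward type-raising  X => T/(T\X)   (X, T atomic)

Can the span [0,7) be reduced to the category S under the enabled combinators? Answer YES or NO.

NO

(PP/NP)/NP NP\N NP\(NP\N) NP (NP/N)\NP N\NP N\(N\NP)
CKY chart[0,7] = {N/(N\PP), NP/(NP\PP), PP, PP/(NP\NP), PP/(N\N), PP/(PP\PP), S/(S\PP)}; S ∉ chart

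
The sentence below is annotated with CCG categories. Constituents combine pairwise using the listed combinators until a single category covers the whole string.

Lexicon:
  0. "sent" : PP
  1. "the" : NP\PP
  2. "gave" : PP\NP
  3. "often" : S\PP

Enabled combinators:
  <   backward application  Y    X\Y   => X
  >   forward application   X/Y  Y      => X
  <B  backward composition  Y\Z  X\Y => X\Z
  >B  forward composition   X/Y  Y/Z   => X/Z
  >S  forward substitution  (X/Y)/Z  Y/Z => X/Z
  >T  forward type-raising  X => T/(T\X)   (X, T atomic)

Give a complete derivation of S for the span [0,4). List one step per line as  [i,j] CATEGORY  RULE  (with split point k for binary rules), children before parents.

[0,4] S   >
  [0,1] S/(S\PP)   >T
    [0,1] "sent" : PP
  [1,4] S\PP   <B
    [1,3] PP\PP   <B
      [1,2] "the" : NP\PP
      [2,3] "gave" : PP\NP
    [3,4] "often" : S\PP

[0,1] PP  lex  "sent"
[0,1] S/(S\PP)  >T
[1,2] NP\PP  lex  "the"
[2,3] PP\NP  lex  "gave"
[1,3] PP\PP  <B  k=2
[3,4] S\PP  lex  "often"
[1,4] S\PP  <B  k=3
[0,4] S  >  k=1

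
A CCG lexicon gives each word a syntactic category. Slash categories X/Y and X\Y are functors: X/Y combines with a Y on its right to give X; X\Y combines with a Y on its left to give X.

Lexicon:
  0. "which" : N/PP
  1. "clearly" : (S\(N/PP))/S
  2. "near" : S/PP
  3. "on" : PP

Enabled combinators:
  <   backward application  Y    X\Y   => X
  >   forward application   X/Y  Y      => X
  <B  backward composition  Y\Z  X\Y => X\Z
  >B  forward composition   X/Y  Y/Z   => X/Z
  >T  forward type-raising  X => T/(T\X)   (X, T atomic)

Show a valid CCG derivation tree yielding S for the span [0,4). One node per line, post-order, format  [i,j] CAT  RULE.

[0,4] S   <
  [0,1] "which" : N/PP
  [1,4] S\(N/PP)   >
    [1,2] "clearly" : (S\(N/PP))/S
    [2,4] S   >
      [2,3] "near" : S/PP
      [3,4] "on" : PP

[0,1] N/PP  lex  "which"
[1,2] (S\(N/PP))/S  lex  "clearly"
[2,3] S/PP  lex  "near"
[3,4] PP  lex  "on"
[2,4] S  >  k=3
[1,4] S\(N/PP)  >  k=2
[0,4] S  <  k=1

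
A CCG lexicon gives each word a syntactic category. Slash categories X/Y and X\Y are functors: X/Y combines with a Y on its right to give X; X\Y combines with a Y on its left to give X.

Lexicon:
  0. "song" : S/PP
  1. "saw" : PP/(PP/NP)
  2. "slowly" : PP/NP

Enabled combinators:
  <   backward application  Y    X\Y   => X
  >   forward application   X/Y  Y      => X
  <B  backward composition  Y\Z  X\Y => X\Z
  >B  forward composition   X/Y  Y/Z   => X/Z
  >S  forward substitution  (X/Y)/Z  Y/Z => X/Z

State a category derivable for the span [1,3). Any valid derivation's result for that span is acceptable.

[0,3] S   >
  [0,1] "song" : S/PP
  [1,3] PP   >
    [1,2] "saw" : PP/(PP/NP)
    [2,3] "slowly" : PP/NP

PP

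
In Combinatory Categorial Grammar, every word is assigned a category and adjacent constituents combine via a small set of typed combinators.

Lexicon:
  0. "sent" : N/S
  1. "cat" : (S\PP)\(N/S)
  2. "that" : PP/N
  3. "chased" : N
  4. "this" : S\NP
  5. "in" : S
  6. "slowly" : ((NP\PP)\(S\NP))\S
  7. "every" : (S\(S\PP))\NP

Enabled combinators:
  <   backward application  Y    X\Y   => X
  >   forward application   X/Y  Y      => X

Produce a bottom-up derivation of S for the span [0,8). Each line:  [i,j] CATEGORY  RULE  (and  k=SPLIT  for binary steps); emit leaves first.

[0,8] S   <
  [0,2] S\PP   <
    [0,1] "sent" : N/S
    [1,2] "cat" : (S\PP)\(N/S)
  [2,8] S\(S\PP)   <
    [2,7] NP   <
      [2,4] PP   >
        [2,3] "that" : PP/N
        [3,4] "chased" : N
      [4,7] NP\PP   <
        [4,5] "this" : S\NP
        [5,7] (NP\PP)\(S\NP)   <
          [5,6] "in" : S
          [6,7] "slowly" : ((NP\PP)\(S\NP))\S
    [7,8] "every" : (S\(S\PP))\NP

[0,1] N/S  lex  "sent"
[1,2] (S\PP)\(N/S)  lex  "cat"
[0,2] S\PP  <  k=1
[2,3] PP/N  lex  "that"
[3,4] N  lex  "chased"
[2,4] PP  >  k=3
[4,5] S\NP  lex  "this"
[5,6] S  lex  "in"
[6,7] ((NP\PP)\(S\NP))\S  lex  "slowly"
[5,7] (NP\PP)\(S\NP)  <  k=6
[4,7] NP\PP  <  k=5
[2,7] NP  <  k=4
[7,8] (S\(S\PP))\NP  lex  "every"
[2,8] S\(S\PP)  <  k=7
[0,8] S  <  k=2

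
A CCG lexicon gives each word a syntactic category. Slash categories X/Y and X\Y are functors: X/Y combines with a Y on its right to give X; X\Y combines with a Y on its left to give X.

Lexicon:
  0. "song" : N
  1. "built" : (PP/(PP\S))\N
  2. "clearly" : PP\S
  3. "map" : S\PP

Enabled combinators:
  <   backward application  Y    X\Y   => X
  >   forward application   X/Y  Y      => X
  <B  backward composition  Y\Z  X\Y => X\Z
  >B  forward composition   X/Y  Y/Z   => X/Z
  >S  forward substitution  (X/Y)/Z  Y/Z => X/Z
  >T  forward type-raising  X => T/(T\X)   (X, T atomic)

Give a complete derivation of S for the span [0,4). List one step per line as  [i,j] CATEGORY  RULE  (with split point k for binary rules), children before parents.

[0,4] S   <
  [0,3] PP   >
    [0,2] PP/(PP\S)   <
      [0,1] "song" : N
      [1,2] "built" : (PP/(PP\S))\N
    [2,3] "clearly" : PP\S
  [3,4] "map" : S\PP

[0,1] N  lex  "song"
[1,2] (PP/(PP\S))\N  lex  "built"
[0,2] PP/(PP\S)  <  k=1
[2,3] PP\S  lex  "clearly"
[0,3] PP  >  k=2
[3,4] S\PP  lex  "map"
[0,4] S  <  k=3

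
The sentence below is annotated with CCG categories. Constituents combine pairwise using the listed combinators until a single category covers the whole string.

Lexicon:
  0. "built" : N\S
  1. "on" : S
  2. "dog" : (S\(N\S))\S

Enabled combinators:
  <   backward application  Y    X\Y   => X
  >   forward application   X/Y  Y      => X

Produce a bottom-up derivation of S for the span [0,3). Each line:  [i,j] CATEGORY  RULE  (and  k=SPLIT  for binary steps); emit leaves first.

[0,1] N\S  lex  "built"
[1,2] S  lex  "on"
[2,3] (S\(N\S))\S  lex  "dog"
[1,3] S\(N\S)  <  k=2
[0,3] S  <  k=1

[0,3] S   <
  [0,1] "built" : N\S
  [1,3] S\(N\S)   <
    [1,2] "on" : S
    [2,3] "dog" : (S\(N\S))\S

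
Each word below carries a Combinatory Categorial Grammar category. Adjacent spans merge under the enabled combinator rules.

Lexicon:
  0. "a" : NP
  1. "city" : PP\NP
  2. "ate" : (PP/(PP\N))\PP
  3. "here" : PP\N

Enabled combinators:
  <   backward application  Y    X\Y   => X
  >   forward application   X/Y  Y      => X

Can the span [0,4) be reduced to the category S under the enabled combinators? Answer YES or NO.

NO

NP PP\NP (PP/(PP\N))\PP PP\N
CKY chart[0,4] = {PP}; S ∉ chart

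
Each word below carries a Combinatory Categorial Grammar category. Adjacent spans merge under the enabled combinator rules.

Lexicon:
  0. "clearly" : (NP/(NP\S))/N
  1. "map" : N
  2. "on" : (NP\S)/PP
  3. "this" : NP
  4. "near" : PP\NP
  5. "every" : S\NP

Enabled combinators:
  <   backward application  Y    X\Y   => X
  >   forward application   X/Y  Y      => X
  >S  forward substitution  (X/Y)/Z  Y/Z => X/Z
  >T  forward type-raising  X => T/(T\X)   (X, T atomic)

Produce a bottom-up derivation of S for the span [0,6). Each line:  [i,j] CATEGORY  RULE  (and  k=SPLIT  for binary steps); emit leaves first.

[0,6] S   <
  [0,5] NP   >
    [0,2] NP/(NP\S)   >
      [0,1] "clearly" : (NP/(NP\S))/N
      [1,2] "map" : N
    [2,5] NP\S   >
      [2,3] "on" : (NP\S)/PP
      [3,5] PP   <
        [3,4] "this" : NP
        [4,5] "near" : PP\NP
  [5,6] "every" : S\NP

[0,1] (NP/(NP\S))/N  lex  "clearly"
[1,2] N  lex  "map"
[0,2] NP/(NP\S)  >  k=1
[2,3] (NP\S)/PP  lex  "on"
[3,4] NP  lex  "this"
[4,5] PP\NP  lex  "near"
[3,5] PP  <  k=4
[2,5] NP\S  >  k=3
[0,5] NP  >  k=2
[5,6] S\NP  lex  "every"
[0,6] S  <  k=5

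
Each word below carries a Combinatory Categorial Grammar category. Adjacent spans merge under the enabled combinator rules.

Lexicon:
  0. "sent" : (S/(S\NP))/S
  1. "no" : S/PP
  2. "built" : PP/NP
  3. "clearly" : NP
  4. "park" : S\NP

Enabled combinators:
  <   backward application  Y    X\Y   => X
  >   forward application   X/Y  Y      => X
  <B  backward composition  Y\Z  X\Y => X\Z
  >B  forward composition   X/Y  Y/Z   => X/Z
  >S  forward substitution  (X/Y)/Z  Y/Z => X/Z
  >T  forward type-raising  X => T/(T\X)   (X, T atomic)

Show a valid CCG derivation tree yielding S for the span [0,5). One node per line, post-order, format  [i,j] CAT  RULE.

[0,5] S   >
  [0,4] S/(S\NP)   >
    [0,1] "sent" : (S/(S\NP))/S
    [1,4] S   >
      [1,3] S/NP   >B
        [1,2] "no" : S/PP
        [2,3] "built" : PP/NP
      [3,4] "clearly" : NP
  [4,5] "park" : S\NP

[0,1] (S/(S\NP))/S  lex  "sent"
[1,2] S/PP  lex  "no"
[2,3] PP/NP  lex  "built"
[1,3] S/NP  >B  k=2
[3,4] NP  lex  "clearly"
[1,4] S  >  k=3
[0,4] S/(S\NP)  >  k=1
[4,5] S\NP  lex  "park"
[0,5] S  >  k=4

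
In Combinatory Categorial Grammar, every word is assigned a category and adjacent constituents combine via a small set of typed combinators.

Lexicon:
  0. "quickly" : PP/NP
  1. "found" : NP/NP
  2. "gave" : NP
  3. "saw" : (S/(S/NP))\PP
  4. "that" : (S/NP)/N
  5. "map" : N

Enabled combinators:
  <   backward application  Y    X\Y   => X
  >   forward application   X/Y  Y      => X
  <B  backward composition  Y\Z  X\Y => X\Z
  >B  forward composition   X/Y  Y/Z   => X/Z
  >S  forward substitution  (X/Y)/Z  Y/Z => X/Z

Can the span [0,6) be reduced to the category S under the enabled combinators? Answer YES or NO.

YES

[0,6] S   >
  [0,4] S/(S/NP)   <
    [0,3] PP   >
      [0,2] PP/NP   >B
        [0,1] "quickly" : PP/NP
        [1,2] "found" : NP/NP
      [2,3] "gave" : NP
    [3,4] "saw" : (S/(S/NP))\PP
  [4,6] S/NP   >
    [4,5] "that" : (S/NP)/N
    [5,6] "map" : N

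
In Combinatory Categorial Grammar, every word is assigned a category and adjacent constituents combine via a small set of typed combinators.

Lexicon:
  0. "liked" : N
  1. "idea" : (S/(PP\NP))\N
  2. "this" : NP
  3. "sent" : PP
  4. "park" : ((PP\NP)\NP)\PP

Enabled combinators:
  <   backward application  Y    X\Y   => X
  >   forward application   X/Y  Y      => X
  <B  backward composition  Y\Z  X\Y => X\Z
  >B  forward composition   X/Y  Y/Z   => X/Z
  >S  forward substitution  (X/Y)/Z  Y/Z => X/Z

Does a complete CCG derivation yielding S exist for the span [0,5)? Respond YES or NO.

[0,5] S   >
  [0,2] S/(PP\NP)   <
    [0,1] "liked" : N
    [1,2] "idea" : (S/(PP\NP))\N
  [2,5] PP\NP   <
    [2,3] "this" : NP
    [3,5] (PP\NP)\NP   <
      [3,4] "sent" : PP
      [4,5] "park" : ((PP\NP)\NP)\PP

YES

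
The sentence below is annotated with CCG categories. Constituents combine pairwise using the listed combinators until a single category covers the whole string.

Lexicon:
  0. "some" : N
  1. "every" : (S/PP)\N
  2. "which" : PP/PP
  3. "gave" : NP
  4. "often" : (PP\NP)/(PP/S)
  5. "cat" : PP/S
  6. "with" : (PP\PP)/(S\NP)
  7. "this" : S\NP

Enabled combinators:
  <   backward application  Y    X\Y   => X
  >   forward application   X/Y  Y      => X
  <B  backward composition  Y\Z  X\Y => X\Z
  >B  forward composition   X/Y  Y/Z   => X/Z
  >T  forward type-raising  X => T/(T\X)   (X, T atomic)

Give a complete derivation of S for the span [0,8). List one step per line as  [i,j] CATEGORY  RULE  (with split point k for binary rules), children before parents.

[0,8] S   >
  [0,3] S/PP   >B
    [0,2] S/PP   <
      [0,1] "some" : N
      [1,2] "every" : (S/PP)\N
    [2,3] "which" : PP/PP
  [3,8] PP   <
    [3,4] "gave" : NP
    [4,8] PP\NP   <B
      [4,6] PP\NP   >
        [4,5] "often" : (PP\NP)/(PP/S)
        [5,6] "cat" : PP/S
      [6,8] PP\PP   >
        [6,7] "with" : (PP\PP)/(S\NP)
        [7,8] "this" : S\NP

[0,1] N  lex  "some"
[1,2] (S/PP)\N  lex  "every"
[0,2] S/PP  <  k=1
[2,3] PP/PP  lex  "which"
[0,3] S/PP  >B  k=2
[3,4] NP  lex  "gave"
[4,5] (PP\NP)/(PP/S)  lex  "often"
[5,6] PP/S  lex  "cat"
[4,6] PP\NP  >  k=5
[6,7] (PP\PP)/(S\NP)  lex  "with"
[7,8] S\NP  lex  "this"
[6,8] PP\PP  >  k=7
[4,8] PP\NP  <B  k=6
[3,8] PP  <  k=4
[0,8] S  >  k=3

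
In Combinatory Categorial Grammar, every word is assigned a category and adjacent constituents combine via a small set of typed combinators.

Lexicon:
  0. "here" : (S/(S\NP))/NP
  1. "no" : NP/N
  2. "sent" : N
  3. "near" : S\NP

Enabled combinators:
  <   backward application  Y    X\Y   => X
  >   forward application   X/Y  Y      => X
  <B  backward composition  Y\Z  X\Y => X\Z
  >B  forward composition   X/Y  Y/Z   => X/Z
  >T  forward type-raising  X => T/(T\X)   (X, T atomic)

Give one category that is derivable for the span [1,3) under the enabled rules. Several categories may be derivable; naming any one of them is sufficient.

NP

[0,4] S   >
  [0,3] S/(S\NP)   >
    [0,1] "here" : (S/(S\NP))/NP
    [1,3] NP   >
      [1,2] "no" : NP/N
      [2,3] "sent" : N
  [3,4] "near" : S\NP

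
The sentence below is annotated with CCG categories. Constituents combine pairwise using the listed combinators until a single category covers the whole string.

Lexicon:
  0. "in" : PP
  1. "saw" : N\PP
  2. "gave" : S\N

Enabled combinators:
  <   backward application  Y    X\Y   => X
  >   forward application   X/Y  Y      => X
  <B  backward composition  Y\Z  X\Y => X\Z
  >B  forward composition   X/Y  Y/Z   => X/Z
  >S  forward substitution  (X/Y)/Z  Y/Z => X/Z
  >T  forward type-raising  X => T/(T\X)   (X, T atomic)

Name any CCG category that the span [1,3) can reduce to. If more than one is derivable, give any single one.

S\PP

[0,3] S   <
  [0,1] "in" : PP
  [1,3] S\PP   <B
    [1,2] "saw" : N\PP
    [2,3] "gave" : S\N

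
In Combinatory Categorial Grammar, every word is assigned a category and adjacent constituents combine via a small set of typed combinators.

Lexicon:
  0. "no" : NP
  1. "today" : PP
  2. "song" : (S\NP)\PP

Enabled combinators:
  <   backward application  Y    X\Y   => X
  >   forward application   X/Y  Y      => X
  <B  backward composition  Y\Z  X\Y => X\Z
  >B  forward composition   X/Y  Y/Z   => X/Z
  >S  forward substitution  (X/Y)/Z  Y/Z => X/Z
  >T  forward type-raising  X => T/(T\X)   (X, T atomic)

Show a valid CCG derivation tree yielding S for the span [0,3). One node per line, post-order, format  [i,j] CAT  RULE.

[0,1] NP  lex  "no"
[1,2] PP  lex  "today"
[2,3] (S\NP)\PP  lex  "song"
[1,3] S\NP  <  k=2
[0,3] S  <  k=1

[0,3] S   <
  [0,1] "no" : NP
  [1,3] S\NP   <
    [1,2] "today" : PP
    [2,3] "song" : (S\NP)\PP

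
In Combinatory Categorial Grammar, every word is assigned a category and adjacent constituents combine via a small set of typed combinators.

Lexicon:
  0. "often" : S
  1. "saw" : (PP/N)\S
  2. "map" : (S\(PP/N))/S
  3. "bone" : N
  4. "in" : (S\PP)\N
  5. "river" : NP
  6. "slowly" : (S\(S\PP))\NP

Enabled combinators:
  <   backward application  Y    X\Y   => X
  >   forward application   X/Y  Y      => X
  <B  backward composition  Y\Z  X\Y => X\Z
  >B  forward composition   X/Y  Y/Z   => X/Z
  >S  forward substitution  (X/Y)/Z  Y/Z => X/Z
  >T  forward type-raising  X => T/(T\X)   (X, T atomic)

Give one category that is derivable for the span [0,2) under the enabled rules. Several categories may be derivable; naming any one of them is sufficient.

[0,7] S   <
  [0,2] PP/N   <
    [0,1] "often" : S
    [1,2] "saw" : (PP/N)\S
  [2,7] S\(PP/N)   >
    [2,3] "map" : (S\(PP/N))/S
    [3,7] S   <
      [3,5] S\PP   <
        [3,4] "bone" : N
        [4,5] "in" : (S\PP)\N
      [5,7] S\(S\PP)   <
        [5,6] "river" : NP
        [6,7] "slowly" : (S\(S\PP))\NP

PP/N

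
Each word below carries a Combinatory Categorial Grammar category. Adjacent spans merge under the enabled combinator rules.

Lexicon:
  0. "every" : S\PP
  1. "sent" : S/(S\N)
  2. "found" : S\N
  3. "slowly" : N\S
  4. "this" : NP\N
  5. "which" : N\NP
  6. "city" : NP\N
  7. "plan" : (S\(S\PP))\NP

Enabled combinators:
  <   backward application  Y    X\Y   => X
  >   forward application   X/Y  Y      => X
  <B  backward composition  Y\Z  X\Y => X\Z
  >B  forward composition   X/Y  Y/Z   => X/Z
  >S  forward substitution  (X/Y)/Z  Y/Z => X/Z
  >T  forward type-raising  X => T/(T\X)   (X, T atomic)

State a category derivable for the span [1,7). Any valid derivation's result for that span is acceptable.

NP

[0,8] S   <
  [0,1] "every" : S\PP
  [1,8] S\(S\PP)   <
    [1,7] NP   <
      [1,6] N   <
        [1,5] NP   <
          [1,4] N   <
            [1,3] S   >
              [1,2] "sent" : S/(S\N)
              [2,3] "found" : S\N
            [3,4] "slowly" : N\S
          [4,5] "this" : NP\N
        [5,6] "which" : N\NP
      [6,7] "city" : NP\N
    [7,8] "plan" : (S\(S\PP))\NP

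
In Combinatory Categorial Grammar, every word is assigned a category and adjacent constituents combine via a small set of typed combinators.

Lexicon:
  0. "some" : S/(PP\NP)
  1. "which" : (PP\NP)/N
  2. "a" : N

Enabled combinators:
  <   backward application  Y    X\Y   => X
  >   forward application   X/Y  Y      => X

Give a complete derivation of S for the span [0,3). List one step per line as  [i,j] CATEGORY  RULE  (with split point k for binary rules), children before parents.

[0,3] S   >
  [0,1] "some" : S/(PP\NP)
  [1,3] PP\NP   >
    [1,2] "which" : (PP\NP)/N
    [2,3] "a" : N

[0,1] S/(PP\NP)  lex  "some"
[1,2] (PP\NP)/N  lex  "which"
[2,3] N  lex  "a"
[1,3] PP\NP  >  k=2
[0,3] S  >  k=1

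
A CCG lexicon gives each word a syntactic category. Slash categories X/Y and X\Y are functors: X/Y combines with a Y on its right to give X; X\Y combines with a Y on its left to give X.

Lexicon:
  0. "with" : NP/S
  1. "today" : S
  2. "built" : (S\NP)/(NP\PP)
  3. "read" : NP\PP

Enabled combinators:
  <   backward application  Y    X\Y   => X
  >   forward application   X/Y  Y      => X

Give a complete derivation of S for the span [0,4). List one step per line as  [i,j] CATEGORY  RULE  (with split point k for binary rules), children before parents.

[0,1] NP/S  lex  "with"
[1,2] S  lex  "today"
[0,2] NP  >  k=1
[2,3] (S\NP)/(NP\PP)  lex  "built"
[3,4] NP\PP  lex  "read"
[2,4] S\NP  >  k=3
[0,4] S  <  k=2

[0,4] S   <
  [0,2] NP   >
    [0,1] "with" : NP/S
    [1,2] "today" : S
  [2,4] S\NP   >
    [2,3] "built" : (S\NP)/(NP\PP)
    [3,4] "read" : NP\PP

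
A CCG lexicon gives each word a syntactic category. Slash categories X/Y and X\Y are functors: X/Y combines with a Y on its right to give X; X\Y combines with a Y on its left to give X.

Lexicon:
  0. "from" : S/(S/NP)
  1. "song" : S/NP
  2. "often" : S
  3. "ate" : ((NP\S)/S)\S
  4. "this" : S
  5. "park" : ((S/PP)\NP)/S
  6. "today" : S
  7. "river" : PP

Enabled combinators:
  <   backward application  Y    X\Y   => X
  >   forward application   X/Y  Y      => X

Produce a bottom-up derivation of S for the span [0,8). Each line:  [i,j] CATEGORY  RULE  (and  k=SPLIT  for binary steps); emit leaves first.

[0,1] S/(S/NP)  lex  "from"
[1,2] S/NP  lex  "song"
[0,2] S  >  k=1
[2,3] S  lex  "often"
[3,4] ((NP\S)/S)\S  lex  "ate"
[2,4] (NP\S)/S  <  k=3
[4,5] S  lex  "this"
[2,5] NP\S  >  k=4
[0,5] NP  <  k=2
[5,6] ((S/PP)\NP)/S  lex  "park"
[6,7] S  lex  "today"
[5,7] (S/PP)\NP  >  k=6
[0,7] S/PP  <  k=5
[7,8] PP  lex  "river"
[0,8] S  >  k=7

[0,8] S   >
  [0,7] S/PP   <
    [0,5] NP   <
      [0,2] S   >
        [0,1] "from" : S/(S/NP)
        [1,2] "song" : S/NP
      [2,5] NP\S   >
        [2,4] (NP\S)/S   <
          [2,3] "often" : S
          [3,4] "ate" : ((NP\S)/S)\S
        [4,5] "this" : S
    [5,7] (S/PP)\NP   >
      [5,6] "park" : ((S/PP)\NP)/S
      [6,7] "today" : S
  [7,8] "river" : PP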